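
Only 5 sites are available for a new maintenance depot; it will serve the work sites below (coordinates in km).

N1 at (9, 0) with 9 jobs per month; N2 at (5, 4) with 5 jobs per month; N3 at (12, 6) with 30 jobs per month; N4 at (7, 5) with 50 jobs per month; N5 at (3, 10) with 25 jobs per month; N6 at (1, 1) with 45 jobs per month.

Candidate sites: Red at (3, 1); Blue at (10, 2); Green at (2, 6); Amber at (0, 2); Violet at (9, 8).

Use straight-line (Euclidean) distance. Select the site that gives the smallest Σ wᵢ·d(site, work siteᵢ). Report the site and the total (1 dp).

Total weighted distance at each candidate:
  Red (3, 1): total = 979.5
  Blue (10, 2): total = 1066.6
  Green (2, 6): total = 988.5
  Amber (0, 2): total = 1147.4
  Violet (9, 8): total = 1025.2
Minimum is at Red with total 979.5 km.

Red, total 979.5 km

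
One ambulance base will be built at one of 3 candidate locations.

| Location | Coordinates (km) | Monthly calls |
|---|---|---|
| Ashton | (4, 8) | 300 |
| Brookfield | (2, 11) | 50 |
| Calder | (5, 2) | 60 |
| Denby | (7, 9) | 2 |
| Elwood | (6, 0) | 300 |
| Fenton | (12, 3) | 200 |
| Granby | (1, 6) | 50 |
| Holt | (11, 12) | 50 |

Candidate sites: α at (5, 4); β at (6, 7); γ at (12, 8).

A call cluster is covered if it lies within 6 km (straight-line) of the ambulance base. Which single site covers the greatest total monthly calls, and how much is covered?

Coverage radius r = 6 km; a point is covered iff (Δx)²+(Δy)² ≤ 6² = 36.
  α (5, 4): covers {Ashton, Calder, Denby, Elwood, Granby} → 712
  β (6, 7): covers {Ashton, Brookfield, Calder, Denby, Granby} → 462
  γ (12, 8): covers {Denby, Fenton, Holt} → 252
Maximum coverage at α: 712 monthly calls.

α, covering 712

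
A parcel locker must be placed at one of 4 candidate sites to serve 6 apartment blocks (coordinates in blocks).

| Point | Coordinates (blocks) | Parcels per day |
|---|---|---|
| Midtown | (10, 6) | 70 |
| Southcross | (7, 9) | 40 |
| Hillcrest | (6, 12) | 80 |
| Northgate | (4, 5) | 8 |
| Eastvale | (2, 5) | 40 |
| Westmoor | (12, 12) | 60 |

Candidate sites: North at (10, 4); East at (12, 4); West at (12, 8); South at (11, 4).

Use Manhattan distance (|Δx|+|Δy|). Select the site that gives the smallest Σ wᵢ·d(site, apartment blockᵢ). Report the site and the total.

West, total 2168 blocks

Total weighted distance at each candidate:
  North (10, 4): total = 2436
  East (12, 4): total = 2792
  West (12, 8): total = 2168
  South (11, 4): total = 2614
Minimum is at West with total 2168 blocks.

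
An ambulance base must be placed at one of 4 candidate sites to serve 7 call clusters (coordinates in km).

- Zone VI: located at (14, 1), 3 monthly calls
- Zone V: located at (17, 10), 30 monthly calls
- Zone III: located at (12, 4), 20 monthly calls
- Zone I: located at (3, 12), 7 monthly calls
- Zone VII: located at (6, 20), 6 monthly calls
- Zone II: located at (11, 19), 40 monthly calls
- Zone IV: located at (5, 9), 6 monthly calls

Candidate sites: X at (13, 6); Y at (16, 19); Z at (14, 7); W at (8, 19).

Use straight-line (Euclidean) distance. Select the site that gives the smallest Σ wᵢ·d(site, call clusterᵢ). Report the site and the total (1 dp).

Total weighted distance at each candidate:
  X (13, 6): total = 982.7
  Y (16, 19): total = 1089.3
  Z (14, 7): total = 943.6
  W (8, 19): total = 1005.5
Minimum is at Z with total 943.6 km.

Z, total 943.6 km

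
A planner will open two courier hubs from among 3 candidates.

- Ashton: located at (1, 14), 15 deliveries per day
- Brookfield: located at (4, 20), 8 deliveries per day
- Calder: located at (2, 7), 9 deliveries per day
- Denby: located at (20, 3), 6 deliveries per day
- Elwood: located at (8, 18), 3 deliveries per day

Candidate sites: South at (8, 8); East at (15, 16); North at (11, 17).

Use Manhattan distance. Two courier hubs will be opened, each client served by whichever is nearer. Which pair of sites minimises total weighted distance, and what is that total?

Evaluate every pair (each demand assigned to the nearer of the two):
  {South, North}: total = 452
  {South, East}: total = 507
  {East, North}: total = 566
Best pair: {South, North} with total 452.

{South, North}, total 452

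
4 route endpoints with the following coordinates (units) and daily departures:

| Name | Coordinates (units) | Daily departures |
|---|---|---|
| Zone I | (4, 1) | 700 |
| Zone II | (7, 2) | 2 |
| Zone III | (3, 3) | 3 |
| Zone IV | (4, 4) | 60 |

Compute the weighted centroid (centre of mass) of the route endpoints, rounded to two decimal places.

The minimiser of Σwᵢ‖p−pᵢ‖² is the weighted centroid p* = (Σwᵢpᵢ)/(Σwᵢ).
Σwᵢ = 765.
Σwᵢxᵢ = 700·4 + 2·7 + 3·3 + 60·4 = 3063.
Σwᵢyᵢ = 700·1 + 2·2 + 3·3 + 60·4 = 953.
x* = 3063/765 = 4.00, y* = 953/765 = 1.25.

(4.00, 1.25)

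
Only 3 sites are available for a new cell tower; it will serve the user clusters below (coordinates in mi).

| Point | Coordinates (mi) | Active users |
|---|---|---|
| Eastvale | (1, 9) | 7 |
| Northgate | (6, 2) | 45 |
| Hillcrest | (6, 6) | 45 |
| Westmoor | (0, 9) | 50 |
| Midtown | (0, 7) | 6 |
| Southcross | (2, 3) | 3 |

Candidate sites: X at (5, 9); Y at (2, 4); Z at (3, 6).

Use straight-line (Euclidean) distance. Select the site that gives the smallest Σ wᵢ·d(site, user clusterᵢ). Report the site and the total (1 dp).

Total weighted distance at each candidate:
  X (5, 9): total = 790.9
  Y (2, 4): total = 732.1
  Z (3, 6): total = 625.8
Minimum is at Z with total 625.8 mi.

Z, total 625.8 mi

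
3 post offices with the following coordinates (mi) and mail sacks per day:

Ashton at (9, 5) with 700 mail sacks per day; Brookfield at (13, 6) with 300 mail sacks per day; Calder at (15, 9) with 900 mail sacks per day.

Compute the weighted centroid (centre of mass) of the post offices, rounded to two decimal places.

(12.47, 7.05)

The minimiser of Σwᵢ‖p−pᵢ‖² is the weighted centroid p* = (Σwᵢpᵢ)/(Σwᵢ).
Σwᵢ = 1900.
Σwᵢxᵢ = 700·9 + 300·13 + 900·15 = 23700.
Σwᵢyᵢ = 700·5 + 300·6 + 900·9 = 13400.
x* = 23700/1900 = 12.47, y* = 13400/1900 = 7.05.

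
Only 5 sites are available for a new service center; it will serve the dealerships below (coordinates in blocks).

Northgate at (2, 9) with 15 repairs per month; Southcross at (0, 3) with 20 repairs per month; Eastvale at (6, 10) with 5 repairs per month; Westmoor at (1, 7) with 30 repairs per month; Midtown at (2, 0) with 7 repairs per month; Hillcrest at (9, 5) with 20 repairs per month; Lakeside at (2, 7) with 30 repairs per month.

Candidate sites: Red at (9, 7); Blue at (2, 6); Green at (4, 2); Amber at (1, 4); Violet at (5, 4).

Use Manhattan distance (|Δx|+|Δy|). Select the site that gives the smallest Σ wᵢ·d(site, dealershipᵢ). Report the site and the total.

Total weighted distance at each candidate:
  Red (9, 7): total = 1013
  Blue (2, 6): total = 477
  Green (4, 2): total = 923
  Amber (1, 4): total = 610
  Violet (5, 4): total = 814
Minimum is at Blue with total 477 blocks.

Blue, total 477 blocks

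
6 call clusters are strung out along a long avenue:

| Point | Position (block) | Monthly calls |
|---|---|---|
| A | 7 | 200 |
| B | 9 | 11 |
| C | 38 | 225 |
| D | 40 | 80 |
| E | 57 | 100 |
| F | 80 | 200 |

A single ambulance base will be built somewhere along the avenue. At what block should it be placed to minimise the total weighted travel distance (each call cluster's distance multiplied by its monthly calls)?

x = 38

For a sum of weighted absolute distances on a line, the optimum is the weighted median (not the mean). Total weight W = 816; half-weight = 408.
Sort by position and accumulate weight:
  block 7 (A, w=200) → cum 200
  block 9 (B, w=11) → cum 211
  block 38 (C, w=225) → cum 436  ≥ 408 → median here
  block 40 (D, w=80) → cum 516
  block 57 (E, w=100) → cum 616
  block 80 (F, w=200) → cum 816
Optimal location: block 38.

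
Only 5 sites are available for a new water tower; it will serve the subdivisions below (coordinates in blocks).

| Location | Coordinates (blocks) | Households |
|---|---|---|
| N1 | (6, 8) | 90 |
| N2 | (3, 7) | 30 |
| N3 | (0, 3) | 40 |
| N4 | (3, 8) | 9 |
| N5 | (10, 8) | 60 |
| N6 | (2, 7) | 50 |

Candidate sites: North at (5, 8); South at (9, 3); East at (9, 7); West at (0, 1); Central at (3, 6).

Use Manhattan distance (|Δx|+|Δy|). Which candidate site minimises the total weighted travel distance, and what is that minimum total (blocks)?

North, total 1098 blocks

Total weighted distance at each candidate:
  North (5, 8): total = 1098
  South (9, 3): total = 2389
  East (9, 7): total = 1593
  West (0, 1): total = 3030
  Central (3, 6): total = 1378
Minimum is at North with total 1098 blocks.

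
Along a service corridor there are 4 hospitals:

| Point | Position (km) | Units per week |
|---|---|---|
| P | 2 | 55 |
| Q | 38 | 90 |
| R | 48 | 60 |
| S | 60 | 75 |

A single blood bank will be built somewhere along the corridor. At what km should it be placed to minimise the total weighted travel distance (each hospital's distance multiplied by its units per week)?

x = 38

For a sum of weighted absolute distances on a line, the optimum is the weighted median (not the mean). Total weight W = 280; half-weight = 140.
Sort by position and accumulate weight:
  km 2 (P, w=55) → cum 55
  km 38 (Q, w=90) → cum 145  ≥ 140 → median here
  km 48 (R, w=60) → cum 205
  km 60 (S, w=75) → cum 280
Optimal location: km 38.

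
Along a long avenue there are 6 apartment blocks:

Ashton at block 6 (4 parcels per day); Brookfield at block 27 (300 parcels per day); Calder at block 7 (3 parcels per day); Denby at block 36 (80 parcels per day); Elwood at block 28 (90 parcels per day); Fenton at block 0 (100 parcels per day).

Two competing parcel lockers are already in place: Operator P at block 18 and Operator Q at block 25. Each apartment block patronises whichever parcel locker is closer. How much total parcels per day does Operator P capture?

The indifferent point is the midpoint (18+25)/2 = 21.5; apartment blocks left of it (closer to Operator P at 18) go to Operator P, those right go to Operator Q.
  Fenton at 0 (w=100) → Operator P
  Ashton at 6 (w=4) → Operator P
  Calder at 7 (w=3) → Operator P
  Brookfield at 27 (w=300) → Operator Q
  Elwood at 28 (w=90) → Operator Q
  Denby at 36 (w=80) → Operator Q
Operator P captures 107; Operator Q captures 470.

107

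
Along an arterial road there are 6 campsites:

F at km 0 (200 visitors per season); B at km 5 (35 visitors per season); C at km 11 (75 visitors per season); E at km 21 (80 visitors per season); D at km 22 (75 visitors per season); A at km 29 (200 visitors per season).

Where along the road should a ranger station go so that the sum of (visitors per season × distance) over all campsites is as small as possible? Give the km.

For a sum of weighted absolute distances on a line, the optimum is the weighted median (not the mean). Total weight W = 665; half-weight = 332.5.
Sort by position and accumulate weight:
  km 0 (F, w=200) → cum 200
  km 5 (B, w=35) → cum 235
  km 11 (C, w=75) → cum 310
  km 21 (E, w=80) → cum 390  ≥ 332.5 → median here
  km 22 (D, w=75) → cum 465
  km 29 (A, w=200) → cum 665
Optimal location: km 21.

x = 21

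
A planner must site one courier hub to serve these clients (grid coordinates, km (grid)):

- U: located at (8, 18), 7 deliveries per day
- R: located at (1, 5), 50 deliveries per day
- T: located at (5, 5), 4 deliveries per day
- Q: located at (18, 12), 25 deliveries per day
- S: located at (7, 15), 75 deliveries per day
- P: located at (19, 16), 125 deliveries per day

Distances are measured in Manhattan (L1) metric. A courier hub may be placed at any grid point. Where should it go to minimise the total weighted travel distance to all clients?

Manhattan distance separates: Σwᵢ(|x−xᵢ|+|y−yᵢ|) = Σwᵢ|x−xᵢ| + Σwᵢ|y−yᵢ|, so x and y are optimised independently as 1-D weighted medians.
Total weight W = 286; half = 143.
x-coordinate, sorted with cumulative weight:
  x=1 (R, w=50) cum 50
  x=5 (T, w=4) cum 54
  x=7 (S, w=75) cum 129
  x=8 (U, w=7) cum 136
  x=18 (Q, w=25) cum 161  ← median
  x=19 (P, w=125) cum 286
⇒ x* = 18
y-coordinate, sorted with cumulative weight:
  y=5 (R, w=50) cum 50
  y=5 (T, w=4) cum 54
  y=12 (Q, w=25) cum 79
  y=15 (S, w=75) cum 154  ← median
  y=16 (P, w=125) cum 279
  y=18 (U, w=7) cum 286
⇒ y* = 15

(18, 15)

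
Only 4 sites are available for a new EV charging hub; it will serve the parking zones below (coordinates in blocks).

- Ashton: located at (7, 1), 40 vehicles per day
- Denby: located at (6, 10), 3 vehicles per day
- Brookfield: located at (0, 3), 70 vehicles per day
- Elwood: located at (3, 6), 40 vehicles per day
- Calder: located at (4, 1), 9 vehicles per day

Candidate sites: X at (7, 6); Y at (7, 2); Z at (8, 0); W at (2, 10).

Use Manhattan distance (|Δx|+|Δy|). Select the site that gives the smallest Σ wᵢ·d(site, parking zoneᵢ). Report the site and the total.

Total weighted distance at each candidate:
  X (7, 6): total = 1147
  Y (7, 2): total = 983
  Z (8, 0): total = 1371
  W (2, 10): total = 1501
Minimum is at Y with total 983 blocks.

Y, total 983 blocks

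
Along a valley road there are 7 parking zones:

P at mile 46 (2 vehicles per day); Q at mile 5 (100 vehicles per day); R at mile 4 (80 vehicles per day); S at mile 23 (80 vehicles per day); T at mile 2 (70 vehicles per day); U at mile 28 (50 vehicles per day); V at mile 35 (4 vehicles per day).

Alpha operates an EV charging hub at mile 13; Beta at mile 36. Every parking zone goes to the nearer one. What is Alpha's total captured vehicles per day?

330

The indifferent point is the midpoint (13+36)/2 = 24.5; parking zones left of it (closer to Alpha at 13) go to Alpha, those right go to Beta.
  T at 2 (w=70) → Alpha
  R at 4 (w=80) → Alpha
  Q at 5 (w=100) → Alpha
  S at 23 (w=80) → Alpha
  U at 28 (w=50) → Beta
  V at 35 (w=4) → Beta
  P at 46 (w=2) → Beta
Alpha captures 330; Beta captures 56.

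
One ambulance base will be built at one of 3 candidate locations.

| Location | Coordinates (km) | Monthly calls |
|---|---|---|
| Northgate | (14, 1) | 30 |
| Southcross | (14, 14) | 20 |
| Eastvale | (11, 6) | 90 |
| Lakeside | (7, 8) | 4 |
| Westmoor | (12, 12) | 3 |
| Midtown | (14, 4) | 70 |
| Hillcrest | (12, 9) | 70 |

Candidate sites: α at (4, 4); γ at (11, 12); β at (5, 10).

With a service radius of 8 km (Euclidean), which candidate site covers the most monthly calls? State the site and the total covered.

Coverage radius r = 8 km; a point is covered iff (Δx)²+(Δy)² ≤ 8² = 64.
  α (4, 4): covers {Eastvale, Lakeside} → 94
  γ (11, 12): covers {Southcross, Eastvale, Lakeside, Westmoor, Hillcrest} → 187
  β (5, 10): covers {Eastvale, Lakeside, Westmoor, Hillcrest} → 167
Maximum coverage at γ: 187 monthly calls.

γ, covering 187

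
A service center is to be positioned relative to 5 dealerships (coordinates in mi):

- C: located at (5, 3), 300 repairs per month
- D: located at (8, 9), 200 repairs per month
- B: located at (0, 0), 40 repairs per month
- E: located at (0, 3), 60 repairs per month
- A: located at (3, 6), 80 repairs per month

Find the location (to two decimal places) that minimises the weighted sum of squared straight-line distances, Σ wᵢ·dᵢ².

The minimiser of Σwᵢ‖p−pᵢ‖² is the weighted centroid p* = (Σwᵢpᵢ)/(Σwᵢ).
Σwᵢ = 680.
Σwᵢxᵢ = 300·5 + 200·8 + 40·0 + 60·0 + 80·3 = 3340.
Σwᵢyᵢ = 300·3 + 200·9 + 40·0 + 60·3 + 80·6 = 3360.
x* = 3340/680 = 4.91, y* = 3360/680 = 4.94.

(4.91, 4.94)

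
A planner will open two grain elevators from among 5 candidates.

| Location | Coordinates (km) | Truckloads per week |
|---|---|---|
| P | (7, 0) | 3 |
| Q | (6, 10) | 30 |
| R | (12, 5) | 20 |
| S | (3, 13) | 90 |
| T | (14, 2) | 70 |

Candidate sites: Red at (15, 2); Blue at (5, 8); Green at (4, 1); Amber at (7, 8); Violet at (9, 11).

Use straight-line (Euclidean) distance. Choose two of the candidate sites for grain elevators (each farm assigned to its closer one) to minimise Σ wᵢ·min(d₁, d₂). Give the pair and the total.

Evaluate every pair (each demand assigned to the nearer of the two):
  {Red, Blue}: total = 731.3
  {Red, Amber}: total = 822.2
  {Red, Violet}: total = 843.7
  {Blue, Amber}: total = 1337.7
  {Green, Amber}: total = 1414.8
  {Blue, Green}: total = 1417.0
  {Amber, Violet}: total = 1422.3
  {Blue, Violet}: total = 1431.3
  {Green, Violet}: total = 1511.2
  {Red, Green}: total = 1524.7
Best pair: {Red, Blue} with total 731.3.

{Red, Blue}, total 731.3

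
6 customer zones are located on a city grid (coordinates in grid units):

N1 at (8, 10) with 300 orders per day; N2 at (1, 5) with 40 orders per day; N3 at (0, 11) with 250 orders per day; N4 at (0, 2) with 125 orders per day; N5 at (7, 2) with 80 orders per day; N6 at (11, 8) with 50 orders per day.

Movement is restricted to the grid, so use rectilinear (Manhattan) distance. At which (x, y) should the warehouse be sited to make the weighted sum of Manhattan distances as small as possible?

Manhattan distance separates: Σwᵢ(|x−xᵢ|+|y−yᵢ|) = Σwᵢ|x−xᵢ| + Σwᵢ|y−yᵢ|, so x and y are optimised independently as 1-D weighted medians.
Total weight W = 845; half = 422.5.
x-coordinate, sorted with cumulative weight:
  x=0 (N3, w=250) cum 250
  x=0 (N4, w=125) cum 375
  x=1 (N2, w=40) cum 415
  x=7 (N5, w=80) cum 495  ← median
  x=8 (N1, w=300) cum 795
  x=11 (N6, w=50) cum 845
⇒ x* = 7
y-coordinate, sorted with cumulative weight:
  y=2 (N4, w=125) cum 125
  y=2 (N5, w=80) cum 205
  y=5 (N2, w=40) cum 245
  y=8 (N6, w=50) cum 295
  y=10 (N1, w=300) cum 595  ← median
  y=11 (N3, w=250) cum 845
⇒ y* = 10

(7, 10)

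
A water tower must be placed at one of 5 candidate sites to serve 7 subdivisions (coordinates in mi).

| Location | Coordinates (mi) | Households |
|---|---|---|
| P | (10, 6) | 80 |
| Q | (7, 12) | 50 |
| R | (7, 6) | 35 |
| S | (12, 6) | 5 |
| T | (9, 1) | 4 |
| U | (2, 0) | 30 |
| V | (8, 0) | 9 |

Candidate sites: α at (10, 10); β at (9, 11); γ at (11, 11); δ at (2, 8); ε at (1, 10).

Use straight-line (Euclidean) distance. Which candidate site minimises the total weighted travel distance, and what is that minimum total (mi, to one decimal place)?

Total weighted distance at each candidate:
  α (10, 10): total = 1209.8
  β (9, 11): total = 1267.9
  γ (11, 11): total = 1433.5
  δ (2, 8): total = 1588.9
  ε (1, 10): total = 1874.6
Minimum is at α with total 1209.8 mi.

α, total 1209.8 mi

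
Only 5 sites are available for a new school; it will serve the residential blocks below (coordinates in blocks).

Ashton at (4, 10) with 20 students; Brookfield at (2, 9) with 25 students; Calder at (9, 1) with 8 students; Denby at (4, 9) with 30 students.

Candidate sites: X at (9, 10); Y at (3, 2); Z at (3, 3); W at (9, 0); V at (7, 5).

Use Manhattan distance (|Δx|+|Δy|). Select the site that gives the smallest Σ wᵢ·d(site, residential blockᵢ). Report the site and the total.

X, total 552 blocks

Total weighted distance at each candidate:
  X (9, 10): total = 552
  Y (3, 2): total = 676
  Z (3, 3): total = 609
  W (9, 0): total = 1128
  V (7, 5): total = 643
Minimum is at X with total 552 blocks.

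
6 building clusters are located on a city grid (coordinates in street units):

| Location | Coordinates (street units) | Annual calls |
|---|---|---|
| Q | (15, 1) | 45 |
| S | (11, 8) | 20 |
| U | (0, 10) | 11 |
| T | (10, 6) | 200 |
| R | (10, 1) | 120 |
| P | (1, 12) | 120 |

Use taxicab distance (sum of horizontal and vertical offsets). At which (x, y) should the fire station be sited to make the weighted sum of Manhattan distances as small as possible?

(10, 6)

Manhattan distance separates: Σwᵢ(|x−xᵢ|+|y−yᵢ|) = Σwᵢ|x−xᵢ| + Σwᵢ|y−yᵢ|, so x and y are optimised independently as 1-D weighted medians.
Total weight W = 516; half = 258.
x-coordinate, sorted with cumulative weight:
  x=0 (U, w=11) cum 11
  x=1 (P, w=120) cum 131
  x=10 (T, w=200) cum 331  ← median
  x=10 (R, w=120) cum 451
  x=11 (S, w=20) cum 471
  x=15 (Q, w=45) cum 516
⇒ x* = 10
y-coordinate, sorted with cumulative weight:
  y=1 (Q, w=45) cum 45
  y=1 (R, w=120) cum 165
  y=6 (T, w=200) cum 365  ← median
  y=8 (S, w=20) cum 385
  y=10 (U, w=11) cum 396
  y=12 (P, w=120) cum 516
⇒ y* = 6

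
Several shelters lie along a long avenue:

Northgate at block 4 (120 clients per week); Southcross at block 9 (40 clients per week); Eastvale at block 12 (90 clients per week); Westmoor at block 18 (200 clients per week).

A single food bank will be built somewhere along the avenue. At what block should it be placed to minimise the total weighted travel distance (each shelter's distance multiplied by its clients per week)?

For a sum of weighted absolute distances on a line, the optimum is the weighted median (not the mean). Total weight W = 450; half-weight = 225.
Sort by position and accumulate weight:
  block 4 (Northgate, w=120) → cum 120
  block 9 (Southcross, w=40) → cum 160
  block 12 (Eastvale, w=90) → cum 250  ≥ 225 → median here
  block 18 (Westmoor, w=200) → cum 450
Optimal location: block 12.

x = 12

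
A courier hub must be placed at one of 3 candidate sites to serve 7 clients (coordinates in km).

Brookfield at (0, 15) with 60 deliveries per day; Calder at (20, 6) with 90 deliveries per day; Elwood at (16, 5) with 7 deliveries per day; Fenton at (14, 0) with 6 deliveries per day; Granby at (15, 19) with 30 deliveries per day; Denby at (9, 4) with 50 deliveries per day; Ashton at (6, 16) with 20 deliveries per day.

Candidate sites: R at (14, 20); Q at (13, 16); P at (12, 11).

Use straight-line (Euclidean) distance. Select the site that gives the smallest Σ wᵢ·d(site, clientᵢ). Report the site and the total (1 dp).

P, total 2518.9 km

Total weighted distance at each candidate:
  R (14, 20): total = 3548.2
  Q (13, 16): total = 2937.5
  P (12, 11): total = 2518.9
Minimum is at P with total 2518.9 km.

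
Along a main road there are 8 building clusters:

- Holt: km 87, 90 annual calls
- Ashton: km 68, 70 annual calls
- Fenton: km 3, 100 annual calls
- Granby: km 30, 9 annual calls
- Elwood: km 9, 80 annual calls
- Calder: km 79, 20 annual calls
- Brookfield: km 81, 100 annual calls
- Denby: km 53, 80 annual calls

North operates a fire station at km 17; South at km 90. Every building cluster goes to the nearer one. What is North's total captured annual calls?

The indifferent point is the midpoint (17+90)/2 = 53.5; building clusters left of it (closer to North at 17) go to North, those right go to South.
  Fenton at 3 (w=100) → North
  Elwood at 9 (w=80) → North
  Granby at 30 (w=9) → North
  Denby at 53 (w=80) → North
  Ashton at 68 (w=70) → South
  Calder at 79 (w=20) → South
  Brookfield at 81 (w=100) → South
  Holt at 87 (w=90) → South
North captures 269; South captures 280.

269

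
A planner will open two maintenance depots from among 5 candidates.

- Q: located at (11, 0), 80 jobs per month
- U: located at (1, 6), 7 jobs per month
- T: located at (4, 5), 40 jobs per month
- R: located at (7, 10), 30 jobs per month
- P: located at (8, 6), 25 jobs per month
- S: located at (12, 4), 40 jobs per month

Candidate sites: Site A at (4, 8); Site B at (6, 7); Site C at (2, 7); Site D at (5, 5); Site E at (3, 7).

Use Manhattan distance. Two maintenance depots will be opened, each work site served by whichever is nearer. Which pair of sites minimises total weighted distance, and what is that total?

{Site B, Site D}, total 1470

Evaluate every pair (each demand assigned to the nearer of the two):
  {Site B, Site D}: total = 1470
  {Site A, Site D}: total = 1525
  {Site C, Site D}: total = 1564
  {Site D, Site E}: total = 1571
  {Site B, Site E}: total = 1656
  {Site A, Site B}: total = 1670
  {Site B, Site C}: total = 1689
  {Site A, Site C}: total = 2114
  {Site A, Site E}: total = 2121
  {Site C, Site E}: total = 2174
Best pair: {Site B, Site D} with total 1470.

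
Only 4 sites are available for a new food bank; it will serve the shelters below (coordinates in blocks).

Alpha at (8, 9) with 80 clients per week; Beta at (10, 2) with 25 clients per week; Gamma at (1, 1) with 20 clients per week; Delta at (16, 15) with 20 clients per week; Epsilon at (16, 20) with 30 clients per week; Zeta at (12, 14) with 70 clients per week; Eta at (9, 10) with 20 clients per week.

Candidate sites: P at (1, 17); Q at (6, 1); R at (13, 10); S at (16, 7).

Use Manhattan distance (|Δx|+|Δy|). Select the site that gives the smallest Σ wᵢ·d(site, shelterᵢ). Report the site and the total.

Total weighted distance at each candidate:
  P (1, 17): total = 4280
  Q (6, 1): total = 3945
  R (13, 10): total = 2155
  S (16, 7): total = 3015
Minimum is at R with total 2155 blocks.

R, total 2155 blocks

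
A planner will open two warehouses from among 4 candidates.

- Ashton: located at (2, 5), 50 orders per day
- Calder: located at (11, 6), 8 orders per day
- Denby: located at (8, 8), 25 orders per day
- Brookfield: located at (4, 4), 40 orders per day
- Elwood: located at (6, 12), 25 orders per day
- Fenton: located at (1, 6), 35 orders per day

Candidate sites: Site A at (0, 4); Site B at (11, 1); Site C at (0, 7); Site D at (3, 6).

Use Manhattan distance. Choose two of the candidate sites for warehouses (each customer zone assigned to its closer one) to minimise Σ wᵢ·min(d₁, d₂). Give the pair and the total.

{Site B, Site D}, total 730

Evaluate every pair (each demand assigned to the nearer of the two):
  {Site B, Site D}: total = 730
  {Site A, Site D}: total = 754
  {Site C, Site D}: total = 754
  {Site A, Site C}: total = 976
  {Site A, Site B}: total = 1055
  {Site B, Site C}: total = 1090
Best pair: {Site B, Site D} with total 730.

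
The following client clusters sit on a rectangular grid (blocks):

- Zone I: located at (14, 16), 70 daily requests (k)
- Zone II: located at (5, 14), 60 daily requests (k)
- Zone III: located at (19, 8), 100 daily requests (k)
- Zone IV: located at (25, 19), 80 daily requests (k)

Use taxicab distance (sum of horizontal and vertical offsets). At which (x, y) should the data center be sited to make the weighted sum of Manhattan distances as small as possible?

Manhattan distance separates: Σwᵢ(|x−xᵢ|+|y−yᵢ|) = Σwᵢ|x−xᵢ| + Σwᵢ|y−yᵢ|, so x and y are optimised independently as 1-D weighted medians.
Total weight W = 310; half = 155.
x-coordinate, sorted with cumulative weight:
  x=5 (Zone II, w=60) cum 60
  x=14 (Zone I, w=70) cum 130
  x=19 (Zone III, w=100) cum 230  ← median
  x=25 (Zone IV, w=80) cum 310
⇒ x* = 19
y-coordinate, sorted with cumulative weight:
  y=8 (Zone III, w=100) cum 100
  y=14 (Zone II, w=60) cum 160  ← median
  y=16 (Zone I, w=70) cum 230
  y=19 (Zone IV, w=80) cum 310
⇒ y* = 14

(19, 14)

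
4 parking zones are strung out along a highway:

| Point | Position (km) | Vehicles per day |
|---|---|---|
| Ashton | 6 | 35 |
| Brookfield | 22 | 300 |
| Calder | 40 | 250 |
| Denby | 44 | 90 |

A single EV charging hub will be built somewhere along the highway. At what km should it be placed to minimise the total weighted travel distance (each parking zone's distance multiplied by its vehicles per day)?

For a sum of weighted absolute distances on a line, the optimum is the weighted median (not the mean). Total weight W = 675; half-weight = 337.5.
Sort by position and accumulate weight:
  km 6 (Ashton, w=35) → cum 35
  km 22 (Brookfield, w=300) → cum 335
  km 40 (Calder, w=250) → cum 585  ≥ 337.5 → median here
  km 44 (Denby, w=90) → cum 675
Optimal location: km 40.

x = 40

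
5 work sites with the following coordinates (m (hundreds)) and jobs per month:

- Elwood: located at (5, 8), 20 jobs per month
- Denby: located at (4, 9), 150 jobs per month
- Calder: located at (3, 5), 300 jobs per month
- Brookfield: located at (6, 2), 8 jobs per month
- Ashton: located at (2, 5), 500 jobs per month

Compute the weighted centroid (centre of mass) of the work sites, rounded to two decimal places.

The minimiser of Σwᵢ‖p−pᵢ‖² is the weighted centroid p* = (Σwᵢpᵢ)/(Σwᵢ).
Σwᵢ = 978.
Σwᵢxᵢ = 20·5 + 150·4 + 300·3 + 8·6 + 500·2 = 2648.
Σwᵢyᵢ = 20·8 + 150·9 + 300·5 + 8·2 + 500·5 = 5526.
x* = 2648/978 = 2.71, y* = 5526/978 = 5.65.

(2.71, 5.65)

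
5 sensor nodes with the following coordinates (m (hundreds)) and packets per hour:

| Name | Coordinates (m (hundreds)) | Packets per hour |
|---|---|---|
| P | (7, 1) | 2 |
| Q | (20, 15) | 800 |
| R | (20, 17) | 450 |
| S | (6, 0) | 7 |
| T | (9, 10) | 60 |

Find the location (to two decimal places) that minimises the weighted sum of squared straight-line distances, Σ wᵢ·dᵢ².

The minimiser of Σwᵢ‖p−pᵢ‖² is the weighted centroid p* = (Σwᵢpᵢ)/(Σwᵢ).
Σwᵢ = 1319.
Σwᵢxᵢ = 2·7 + 800·20 + 450·20 + 7·6 + 60·9 = 25596.
Σwᵢyᵢ = 2·1 + 800·15 + 450·17 + 7·0 + 60·10 = 20252.
x* = 25596/1319 = 19.41, y* = 20252/1319 = 15.35.

(19.41, 15.35)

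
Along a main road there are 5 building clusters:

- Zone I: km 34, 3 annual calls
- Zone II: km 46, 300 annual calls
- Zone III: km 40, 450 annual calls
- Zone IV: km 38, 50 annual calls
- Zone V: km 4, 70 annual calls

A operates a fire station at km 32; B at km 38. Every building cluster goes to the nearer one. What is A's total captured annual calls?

73

The indifferent point is the midpoint (32+38)/2 = 35; building clusters left of it (closer to A at 32) go to A, those right go to B.
  Zone V at 4 (w=70) → A
  Zone I at 34 (w=3) → A
  Zone IV at 38 (w=50) → B
  Zone III at 40 (w=450) → B
  Zone II at 46 (w=300) → B
A captures 73; B captures 800.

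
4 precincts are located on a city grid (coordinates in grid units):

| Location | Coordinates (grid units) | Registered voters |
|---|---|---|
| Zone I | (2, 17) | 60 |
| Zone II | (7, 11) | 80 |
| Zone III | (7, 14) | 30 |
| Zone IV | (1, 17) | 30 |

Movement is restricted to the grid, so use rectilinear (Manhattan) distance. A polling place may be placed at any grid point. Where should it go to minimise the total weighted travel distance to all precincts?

(7, 14)

Manhattan distance separates: Σwᵢ(|x−xᵢ|+|y−yᵢ|) = Σwᵢ|x−xᵢ| + Σwᵢ|y−yᵢ|, so x and y are optimised independently as 1-D weighted medians.
Total weight W = 200; half = 100.
x-coordinate, sorted with cumulative weight:
  x=1 (Zone IV, w=30) cum 30
  x=2 (Zone I, w=60) cum 90
  x=7 (Zone II, w=80) cum 170  ← median
  x=7 (Zone III, w=30) cum 200
⇒ x* = 7
y-coordinate, sorted with cumulative weight:
  y=11 (Zone II, w=80) cum 80
  y=14 (Zone III, w=30) cum 110  ← median
  y=17 (Zone I, w=60) cum 170
  y=17 (Zone IV, w=30) cum 200
⇒ y* = 14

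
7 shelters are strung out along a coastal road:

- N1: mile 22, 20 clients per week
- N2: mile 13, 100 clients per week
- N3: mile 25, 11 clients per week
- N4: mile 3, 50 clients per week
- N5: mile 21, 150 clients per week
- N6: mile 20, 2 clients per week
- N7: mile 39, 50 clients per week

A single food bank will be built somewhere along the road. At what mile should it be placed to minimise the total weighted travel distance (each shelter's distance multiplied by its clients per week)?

x = 21

For a sum of weighted absolute distances on a line, the optimum is the weighted median (not the mean). Total weight W = 383; half-weight = 191.5.
Sort by position and accumulate weight:
  mile 3 (N4, w=50) → cum 50
  mile 13 (N2, w=100) → cum 150
  mile 20 (N6, w=2) → cum 152
  mile 21 (N5, w=150) → cum 302  ≥ 191.5 → median here
  mile 22 (N1, w=20) → cum 322
  mile 25 (N3, w=11) → cum 333
  mile 39 (N7, w=50) → cum 383
Optimal location: mile 21.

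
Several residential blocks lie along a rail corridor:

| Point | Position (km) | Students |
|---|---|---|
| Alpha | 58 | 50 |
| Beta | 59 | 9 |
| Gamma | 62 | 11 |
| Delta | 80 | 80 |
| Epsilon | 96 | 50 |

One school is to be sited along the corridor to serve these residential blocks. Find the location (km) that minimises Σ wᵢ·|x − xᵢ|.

For a sum of weighted absolute distances on a line, the optimum is the weighted median (not the mean). Total weight W = 200; half-weight = 100.
Sort by position and accumulate weight:
  km 58 (Alpha, w=50) → cum 50
  km 59 (Beta, w=9) → cum 59
  km 62 (Gamma, w=11) → cum 70
  km 80 (Delta, w=80) → cum 150  ≥ 100 → median here
  km 96 (Epsilon, w=50) → cum 200
Optimal location: km 80.

x = 80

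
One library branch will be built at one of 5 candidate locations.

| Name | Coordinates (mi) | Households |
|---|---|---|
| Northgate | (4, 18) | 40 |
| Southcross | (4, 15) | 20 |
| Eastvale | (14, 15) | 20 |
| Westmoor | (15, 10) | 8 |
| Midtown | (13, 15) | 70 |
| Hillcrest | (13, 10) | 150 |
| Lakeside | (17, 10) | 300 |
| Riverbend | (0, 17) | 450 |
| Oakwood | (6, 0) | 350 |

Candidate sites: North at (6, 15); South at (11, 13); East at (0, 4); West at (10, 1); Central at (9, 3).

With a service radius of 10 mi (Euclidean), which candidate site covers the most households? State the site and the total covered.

Coverage radius r = 10 mi; a point is covered iff (Δx)²+(Δy)² ≤ 10² = 100.
  North (6, 15): covers {Northgate, Southcross, Eastvale, Midtown, Hillcrest, Riverbend} → 750
  South (11, 13): covers {Northgate, Southcross, Eastvale, Westmoor, Midtown, Hillcrest, Lakeside} → 608
  East (0, 4): covers {Oakwood} → 350
  West (10, 1): covers {Hillcrest, Oakwood} → 500
  Central (9, 3): covers {Westmoor, Hillcrest, Oakwood} → 508
Maximum coverage at North: 750 households.

North, covering 750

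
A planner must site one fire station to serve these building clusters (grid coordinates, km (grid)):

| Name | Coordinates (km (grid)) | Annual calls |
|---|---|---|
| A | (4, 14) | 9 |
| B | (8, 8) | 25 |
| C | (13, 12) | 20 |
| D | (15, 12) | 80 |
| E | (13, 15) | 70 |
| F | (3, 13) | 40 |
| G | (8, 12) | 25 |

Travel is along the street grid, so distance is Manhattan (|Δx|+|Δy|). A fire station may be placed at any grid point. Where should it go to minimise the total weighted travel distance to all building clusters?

Manhattan distance separates: Σwᵢ(|x−xᵢ|+|y−yᵢ|) = Σwᵢ|x−xᵢ| + Σwᵢ|y−yᵢ|, so x and y are optimised independently as 1-D weighted medians.
Total weight W = 269; half = 134.5.
x-coordinate, sorted with cumulative weight:
  x=3 (F, w=40) cum 40
  x=4 (A, w=9) cum 49
  x=8 (B, w=25) cum 74
  x=8 (G, w=25) cum 99
  x=13 (C, w=20) cum 119
  x=13 (E, w=70) cum 189  ← median
  x=15 (D, w=80) cum 269
⇒ x* = 13
y-coordinate, sorted with cumulative weight:
  y=8 (B, w=25) cum 25
  y=12 (C, w=20) cum 45
  y=12 (D, w=80) cum 125
  y=12 (G, w=25) cum 150  ← median
  y=13 (F, w=40) cum 190
  y=14 (A, w=9) cum 199
  y=15 (E, w=70) cum 269
⇒ y* = 12

(13, 12)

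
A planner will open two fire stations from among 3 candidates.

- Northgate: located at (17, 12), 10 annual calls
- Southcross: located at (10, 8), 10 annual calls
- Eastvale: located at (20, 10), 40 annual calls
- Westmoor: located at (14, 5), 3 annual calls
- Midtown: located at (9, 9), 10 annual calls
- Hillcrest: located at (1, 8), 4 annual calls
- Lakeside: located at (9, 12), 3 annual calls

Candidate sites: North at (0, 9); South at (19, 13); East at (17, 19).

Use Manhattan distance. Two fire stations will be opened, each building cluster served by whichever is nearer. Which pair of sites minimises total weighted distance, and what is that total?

Evaluate every pair (each demand assigned to the nearer of the two):
  {North, South}: total = 470
  {South, East}: total = 634
  {North, East}: total = 845
Best pair: {North, South} with total 470.

{North, South}, total 470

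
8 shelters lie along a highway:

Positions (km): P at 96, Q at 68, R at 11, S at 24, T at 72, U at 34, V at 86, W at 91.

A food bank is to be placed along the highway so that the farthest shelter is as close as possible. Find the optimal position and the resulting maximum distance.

location 53.5, max distance 42.5

The 1-center on a line is the midpoint of the two extreme points: leftmost at 11, rightmost at 96.
Optimal location = (11 + 96)/2 = 53.5; maximum distance = (96 − 11)/2 = 42.5.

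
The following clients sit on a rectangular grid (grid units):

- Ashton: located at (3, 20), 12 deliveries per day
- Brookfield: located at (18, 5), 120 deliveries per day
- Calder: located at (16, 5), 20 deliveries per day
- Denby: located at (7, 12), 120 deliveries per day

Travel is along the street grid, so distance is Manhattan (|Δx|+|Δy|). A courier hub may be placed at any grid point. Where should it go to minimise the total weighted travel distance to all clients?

(16, 5)

Manhattan distance separates: Σwᵢ(|x−xᵢ|+|y−yᵢ|) = Σwᵢ|x−xᵢ| + Σwᵢ|y−yᵢ|, so x and y are optimised independently as 1-D weighted medians.
Total weight W = 272; half = 136.
x-coordinate, sorted with cumulative weight:
  x=3 (Ashton, w=12) cum 12
  x=7 (Denby, w=120) cum 132
  x=16 (Calder, w=20) cum 152  ← median
  x=18 (Brookfield, w=120) cum 272
⇒ x* = 16
y-coordinate, sorted with cumulative weight:
  y=5 (Brookfield, w=120) cum 120
  y=5 (Calder, w=20) cum 140  ← median
  y=12 (Denby, w=120) cum 260
  y=20 (Ashton, w=12) cum 272
⇒ y* = 5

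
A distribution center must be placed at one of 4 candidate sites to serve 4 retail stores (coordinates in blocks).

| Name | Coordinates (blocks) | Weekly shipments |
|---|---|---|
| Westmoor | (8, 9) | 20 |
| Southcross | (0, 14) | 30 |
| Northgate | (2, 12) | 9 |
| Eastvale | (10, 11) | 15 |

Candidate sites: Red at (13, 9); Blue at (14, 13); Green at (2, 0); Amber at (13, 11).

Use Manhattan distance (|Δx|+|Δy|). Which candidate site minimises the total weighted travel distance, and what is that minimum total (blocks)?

Total weighted distance at each candidate:
  Red (13, 9): total = 841
  Blue (14, 13): total = 857
  Green (2, 0): total = 1173
  Amber (13, 11): total = 773
Minimum is at Amber with total 773 blocks.

Amber, total 773 blocks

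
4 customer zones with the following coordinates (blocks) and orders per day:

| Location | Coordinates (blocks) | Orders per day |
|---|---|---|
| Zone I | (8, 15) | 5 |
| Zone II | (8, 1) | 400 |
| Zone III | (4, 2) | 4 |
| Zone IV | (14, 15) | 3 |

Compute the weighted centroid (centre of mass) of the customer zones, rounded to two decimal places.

(8.00, 1.28)

The minimiser of Σwᵢ‖p−pᵢ‖² is the weighted centroid p* = (Σwᵢpᵢ)/(Σwᵢ).
Σwᵢ = 412.
Σwᵢxᵢ = 5·8 + 400·8 + 4·4 + 3·14 = 3298.
Σwᵢyᵢ = 5·15 + 400·1 + 4·2 + 3·15 = 528.
x* = 3298/412 = 8.00, y* = 528/412 = 1.28.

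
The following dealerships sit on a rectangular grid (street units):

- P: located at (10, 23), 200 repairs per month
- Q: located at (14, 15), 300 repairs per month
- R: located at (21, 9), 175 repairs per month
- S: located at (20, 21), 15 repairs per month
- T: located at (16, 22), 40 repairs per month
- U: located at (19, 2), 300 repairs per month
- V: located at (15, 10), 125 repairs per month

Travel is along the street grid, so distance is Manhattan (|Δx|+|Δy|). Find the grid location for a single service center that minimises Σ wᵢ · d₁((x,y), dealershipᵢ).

(15, 10)

Manhattan distance separates: Σwᵢ(|x−xᵢ|+|y−yᵢ|) = Σwᵢ|x−xᵢ| + Σwᵢ|y−yᵢ|, so x and y are optimised independently as 1-D weighted medians.
Total weight W = 1155; half = 577.5.
x-coordinate, sorted with cumulative weight:
  x=10 (P, w=200) cum 200
  x=14 (Q, w=300) cum 500
  x=15 (V, w=125) cum 625  ← median
  x=16 (T, w=40) cum 665
  x=19 (U, w=300) cum 965
  x=20 (S, w=15) cum 980
  x=21 (R, w=175) cum 1155
⇒ x* = 15
y-coordinate, sorted with cumulative weight:
  y=2 (U, w=300) cum 300
  y=9 (R, w=175) cum 475
  y=10 (V, w=125) cum 600  ← median
  y=15 (Q, w=300) cum 900
  y=21 (S, w=15) cum 915
  y=22 (T, w=40) cum 955
  y=23 (P, w=200) cum 1155
⇒ y* = 10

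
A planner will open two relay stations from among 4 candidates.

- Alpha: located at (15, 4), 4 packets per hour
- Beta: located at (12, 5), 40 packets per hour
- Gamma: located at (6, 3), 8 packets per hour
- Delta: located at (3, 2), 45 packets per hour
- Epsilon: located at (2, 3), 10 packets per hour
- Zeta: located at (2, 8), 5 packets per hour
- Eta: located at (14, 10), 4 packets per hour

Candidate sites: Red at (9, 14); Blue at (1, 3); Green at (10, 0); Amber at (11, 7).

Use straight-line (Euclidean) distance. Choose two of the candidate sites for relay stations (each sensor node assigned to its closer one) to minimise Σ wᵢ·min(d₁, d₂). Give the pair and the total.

{Blue, Amber}, total 302.5

Evaluate every pair (each demand assigned to the nearer of the two):
  {Blue, Amber}: total = 302.5
  {Blue, Green}: total = 460.2
  {Green, Amber}: total = 624.7
  {Red, Blue}: total = 627.9
  {Red, Amber}: total = 745.9
  {Red, Green}: total = 765.8
Best pair: {Blue, Amber} with total 302.5.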